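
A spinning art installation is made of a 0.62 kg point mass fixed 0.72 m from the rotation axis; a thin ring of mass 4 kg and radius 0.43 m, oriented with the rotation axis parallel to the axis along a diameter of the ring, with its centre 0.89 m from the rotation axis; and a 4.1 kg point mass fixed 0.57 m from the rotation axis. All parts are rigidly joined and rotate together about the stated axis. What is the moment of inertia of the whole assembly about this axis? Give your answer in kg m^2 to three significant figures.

Point mass: I_cm = 0; centre at d = 0.72 m, so the parallel axis theorem gives I = 0 + (0.62)(0.72)² = 0.32141 kg m^2.
Thin ring: I_cm = (1/2)MR² = (1/2)(4)(0.43)² = 0.3698 kg m^2; centre at d = 0.89 m, so the parallel axis theorem gives I = 0.3698 + (4)(0.89)² = 3.5382 kg m^2.
Point mass: I_cm = 0; centre at d = 0.57 m, so the parallel axis theorem gives I = 0 + (4.1)(0.57)² = 1.3321 kg m^2.
Total I = 0.32141 + 3.5382 + 1.3321 = 5.1917 kg m^2.

5.19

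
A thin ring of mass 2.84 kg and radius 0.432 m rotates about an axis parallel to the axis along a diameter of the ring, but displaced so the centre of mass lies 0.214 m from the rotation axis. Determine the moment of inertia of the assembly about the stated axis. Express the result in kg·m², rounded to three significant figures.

I_cm = (1/2)MR² = (1/2)(2.84)(0.432)² = 0.26501 kg·m²; centre at d = 0.214 m, so the parallel axis theorem gives I = 0.26501 + (2.84)(0.214)² = 0.39507 kg·m².

0.395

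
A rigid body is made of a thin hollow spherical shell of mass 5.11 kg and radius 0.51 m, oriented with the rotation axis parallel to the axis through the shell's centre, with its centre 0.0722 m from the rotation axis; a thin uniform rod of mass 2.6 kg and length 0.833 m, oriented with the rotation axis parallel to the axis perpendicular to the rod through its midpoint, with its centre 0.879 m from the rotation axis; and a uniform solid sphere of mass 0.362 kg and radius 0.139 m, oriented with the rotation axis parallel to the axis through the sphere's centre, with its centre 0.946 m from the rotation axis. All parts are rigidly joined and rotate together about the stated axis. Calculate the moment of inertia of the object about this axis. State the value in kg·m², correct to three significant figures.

3.40

Spherical shell: I_cm = (2/3)MR² = (2/3)(5.11)(0.51)² = 0.88607 kg·m²; centre at d = 0.0722 m, so the parallel axis theorem gives I = 0.88607 + (5.11)(0.0722)² = 0.91271 kg·m².
Thin rod: I_cm = (1/12)ML² = (1/12)(2.6)(0.833)² = 0.15034 kg·m²; centre at d = 0.879 m, so the parallel axis theorem gives I = 0.15034 + (2.6)(0.879)² = 2.1592 kg·m².
Solid sphere: I_cm = (2/5)MR² = (2/5)(0.362)(0.139)² = 0.0027977 kg·m²; centre at d = 0.946 m, so the parallel axis theorem gives I = 0.0027977 + (0.362)(0.946)² = 0.32676 kg·m².
Total I = 0.91271 + 2.1592 + 0.32676 = 3.3987 kg·m².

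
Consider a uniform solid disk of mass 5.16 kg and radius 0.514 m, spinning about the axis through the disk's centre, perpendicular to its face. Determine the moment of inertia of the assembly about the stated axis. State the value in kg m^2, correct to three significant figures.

I_cm = (1/2)MR² = (1/2)(5.16)(0.514)² = 0.68163 kg m^2; axis through the centre, so I = 0.68163 kg m^2.

0.682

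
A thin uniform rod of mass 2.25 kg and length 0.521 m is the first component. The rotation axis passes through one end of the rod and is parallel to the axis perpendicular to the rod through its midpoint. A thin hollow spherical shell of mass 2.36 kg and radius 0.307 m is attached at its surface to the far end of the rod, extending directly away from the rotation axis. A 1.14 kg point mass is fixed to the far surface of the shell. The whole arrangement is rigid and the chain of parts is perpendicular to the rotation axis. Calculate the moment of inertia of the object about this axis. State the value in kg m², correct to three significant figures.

3.44

Thin rod: I_cm = (1/12)ML² = (1/12)(2.25)(0.521)² = 0.050895 kg m²; centre at d = 0.2605 m, so the parallel axis theorem gives I = 0.050895 + (2.25)(0.2605)² = 0.20358 kg m².
Spherical shell: I_cm = (2/3)MR² = (2/3)(2.36)(0.307)² = 0.14829 kg m²; centre at d = 0.2605 + 0.2605 + 0.307 = 0.828 m, so the parallel axis theorem gives I = 0.14829 + (2.36)(0.828)² = 1.7663 kg m².
Point mass: I_cm = 0; centre at d = 0.2605 + 0.2605 + 0.307 + 0.307 = 1.135 m, so the parallel axis theorem gives I = 0 + (1.14)(1.135)² = 1.4686 kg m².
Total I = 0.20358 + 1.7663 + 1.4686 = 3.4384 kg m².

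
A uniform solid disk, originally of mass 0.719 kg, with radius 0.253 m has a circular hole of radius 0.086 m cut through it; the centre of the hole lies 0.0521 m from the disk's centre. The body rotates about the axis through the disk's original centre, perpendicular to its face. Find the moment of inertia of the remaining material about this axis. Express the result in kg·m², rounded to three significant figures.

0.0225

Unpierced body about its centre: I₀ = (1/2)MR² = (1/2)(0.719)(0.253)² = 0.023011 kg·m².
The removed disk has mass m = M·(r/R)² = (0.719)(0.086/0.253)² = 0.083078 kg (same uniform areal density).
Its moment of inertia about the rotation axis (parallel-axis theorem): I_hole = (1/2)mr² + md² = (1/2)(0.083078)(0.086)² + (0.083078)(0.0521)² = 0.00053273 kg·m².
Treating the hole as negative mass, I = I₀ − I_hole = 0.023011 − 0.00053273 = 0.022479 kg·m².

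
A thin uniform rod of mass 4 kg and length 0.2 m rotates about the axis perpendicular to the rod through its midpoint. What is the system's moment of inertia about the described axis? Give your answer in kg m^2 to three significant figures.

0.0133

I_cm = (1/12)ML² = (1/12)(4)(0.2)² = 0.013333 kg m^2; axis through the centre, so I = 0.013333 kg m^2.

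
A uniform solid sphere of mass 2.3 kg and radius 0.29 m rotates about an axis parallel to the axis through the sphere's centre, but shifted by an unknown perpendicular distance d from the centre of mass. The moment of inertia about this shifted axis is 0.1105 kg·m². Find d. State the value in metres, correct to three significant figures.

About the centre-of-mass axis, I_cm = (2/5)MR² = (2/5)(2.3)(0.29)² = 0.077372 kg·m².
Parallel axis theorem: I = I_cm + Md², so Md² = 0.1105 − 0.077372 = 0.033128 kg·m².
d = √(0.033128 / 2.3) = 0.12001 m.

0.120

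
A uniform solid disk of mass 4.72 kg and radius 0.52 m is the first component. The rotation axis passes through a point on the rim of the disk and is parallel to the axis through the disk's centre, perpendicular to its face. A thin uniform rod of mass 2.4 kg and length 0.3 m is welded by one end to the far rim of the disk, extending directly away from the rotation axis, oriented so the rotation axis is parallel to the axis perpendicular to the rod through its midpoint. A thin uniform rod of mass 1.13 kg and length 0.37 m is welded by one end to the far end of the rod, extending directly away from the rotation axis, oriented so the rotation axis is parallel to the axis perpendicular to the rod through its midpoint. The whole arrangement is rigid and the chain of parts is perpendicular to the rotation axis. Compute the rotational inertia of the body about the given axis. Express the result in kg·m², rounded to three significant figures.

7.97

Solid disk: I_cm = (1/2)MR² = (1/2)(4.72)(0.52)² = 0.63814 kg·m²; centre at d = 0.52 m, so the parallel axis theorem gives I = 0.63814 + (4.72)(0.52)² = 1.9144 kg·m².
Thin rod: I_cm = (1/12)ML² = (1/12)(2.4)(0.3)² = 0.018 kg·m²; centre at d = 0.52 + 0.52 + 0.15 = 1.19 m, so the parallel axis theorem gives I = 0.018 + (2.4)(1.19)² = 3.4166 kg·m².
Thin rod: I_cm = (1/12)ML² = (1/12)(1.13)(0.37)² = 0.012891 kg·m²; centre at d = 0.52 + 0.52 + 0.15 + 0.15 + 0.185 = 1.525 m, so the parallel axis theorem gives I = 0.012891 + (1.13)(1.525)² = 2.6408 kg·m².
Total I = 1.9144 + 3.4166 + 2.6408 = 7.9719 kg·m².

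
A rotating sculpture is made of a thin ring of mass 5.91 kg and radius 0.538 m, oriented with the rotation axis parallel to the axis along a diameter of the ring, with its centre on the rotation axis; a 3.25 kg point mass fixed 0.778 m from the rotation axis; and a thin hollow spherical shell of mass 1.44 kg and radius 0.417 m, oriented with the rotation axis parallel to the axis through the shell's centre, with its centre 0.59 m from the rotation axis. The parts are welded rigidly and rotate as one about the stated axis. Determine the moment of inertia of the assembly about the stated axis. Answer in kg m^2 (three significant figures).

3.49

Thin ring: I_cm = (1/2)MR² = (1/2)(5.91)(0.538)² = 0.85531 kg m^2; axis through the centre, so I = 0.85531 kg m^2.
Point mass: I_cm = 0; centre at d = 0.778 m, so the parallel axis theorem gives I = 0 + (3.25)(0.778)² = 1.9672 kg m^2.
Spherical shell: I_cm = (2/3)MR² = (2/3)(1.44)(0.417)² = 0.16693 kg m^2; centre at d = 0.59 m, so the parallel axis theorem gives I = 0.16693 + (1.44)(0.59)² = 0.6682 kg m^2.
Total I = 0.85531 + 1.9672 + 0.6682 = 3.4907 kg m^2.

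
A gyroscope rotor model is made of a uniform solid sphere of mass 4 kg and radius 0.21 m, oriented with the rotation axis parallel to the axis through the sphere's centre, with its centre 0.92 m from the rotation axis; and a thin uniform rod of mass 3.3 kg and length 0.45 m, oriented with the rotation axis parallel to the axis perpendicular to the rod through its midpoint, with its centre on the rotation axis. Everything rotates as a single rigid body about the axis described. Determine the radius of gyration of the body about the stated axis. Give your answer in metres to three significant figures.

Solid sphere: I_cm = (2/5)MR² = (2/5)(4)(0.21)² = 0.07056 kg m²; centre at d = 0.92 m, so the parallel axis theorem gives I = 0.07056 + (4)(0.92)² = 3.4562 kg m².
Thin rod: I_cm = (1/12)ML² = (1/12)(3.3)(0.45)² = 0.055687 kg m²; axis through the centre, so I = 0.055687 kg m².
Total I = 3.5118 kg m²; total mass M = 7.3 kg.
k = √(I/M) = √(3.5118/7.3) = 0.6936 m.

0.694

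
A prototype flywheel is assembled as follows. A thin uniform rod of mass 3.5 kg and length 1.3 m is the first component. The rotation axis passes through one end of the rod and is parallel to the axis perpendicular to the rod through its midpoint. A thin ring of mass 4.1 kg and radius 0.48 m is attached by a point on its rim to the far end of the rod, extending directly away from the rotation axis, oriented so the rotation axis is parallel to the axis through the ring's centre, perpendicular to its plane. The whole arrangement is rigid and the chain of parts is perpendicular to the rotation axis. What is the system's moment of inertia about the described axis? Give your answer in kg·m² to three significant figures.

Thin rod: I_cm = (1/12)ML² = (1/12)(3.5)(1.3)² = 0.49292 kg·m²; centre at d = 0.65 m, so I = I_cm + Md² gives I = 0.49292 + (3.5)(0.65)² = 1.9717 kg·m².
Thin ring: I_cm = MR² = (4.1)(0.48)² = 0.94464 kg·m²; centre at d = 0.65 + 0.65 + 0.48 = 1.78 m, so I = I_cm + Md² gives I = 0.94464 + (4.1)(1.78)² = 13.935 kg·m².
Total I = 1.9717 + 13.935 = 15.907 kg·m².

15.9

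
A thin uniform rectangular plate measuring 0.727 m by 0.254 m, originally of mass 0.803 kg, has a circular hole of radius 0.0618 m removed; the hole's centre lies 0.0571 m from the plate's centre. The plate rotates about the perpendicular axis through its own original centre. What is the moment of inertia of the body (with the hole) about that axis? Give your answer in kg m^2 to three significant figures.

0.0394

Unpierced body about its centre: I₀ = (1/12)M(a²+b²) = (1/12)(0.803)[(0.727)² + (0.254)²] = 0.039685 kg m^2.
The removed disk has mass m = M·πr²/(ab) = (0.803)·π(0.0618)²/(0.727·0.254) = 0.052176 kg (same uniform areal density).
Its moment of inertia about the rotation axis (parallel-axis theorem): I_hole = (1/2)mr² + md² = (1/2)(0.052176)(0.0618)² + (0.052176)(0.0571)² = 0.00026975 kg m^2.
Treating the hole as negative mass, I = I₀ − I_hole = 0.039685 − 0.00026975 = 0.039415 kg m^2.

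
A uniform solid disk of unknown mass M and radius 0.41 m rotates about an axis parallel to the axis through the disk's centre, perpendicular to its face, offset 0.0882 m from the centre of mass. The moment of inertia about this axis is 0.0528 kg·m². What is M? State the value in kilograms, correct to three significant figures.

I = I_cm + Md² = (1/2)MR² + Md² = M·[0.5·(0.41)² + (0.0882)²] = M·0.091829.
So M = 0.0528 / 0.091829 = 0.57498 kg.

0.575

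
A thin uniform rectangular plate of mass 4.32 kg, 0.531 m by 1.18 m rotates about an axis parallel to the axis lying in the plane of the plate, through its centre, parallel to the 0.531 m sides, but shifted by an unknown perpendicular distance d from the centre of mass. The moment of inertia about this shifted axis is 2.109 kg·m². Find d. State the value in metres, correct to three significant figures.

About the centre-of-mass axis, I_cm = (1/12)Mb² = (1/12)(4.32)(1.18)² = 0.50126 kg·m².
Parallel axis theorem: I = I_cm + Md², so Md² = 2.109 − 0.50126 = 1.6077 kg·m².
d = √(1.6077 / 4.32) = 0.61005 m.

0.610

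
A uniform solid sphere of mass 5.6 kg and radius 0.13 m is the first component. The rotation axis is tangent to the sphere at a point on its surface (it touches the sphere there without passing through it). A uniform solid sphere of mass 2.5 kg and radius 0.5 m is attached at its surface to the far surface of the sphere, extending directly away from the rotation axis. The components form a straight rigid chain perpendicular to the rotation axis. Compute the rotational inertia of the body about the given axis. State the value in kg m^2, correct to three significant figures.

1.83

Solid sphere: I_cm = (2/5)MR² = (2/5)(5.6)(0.13)² = 0.037856 kg m^2; centre at d = 0.13 m, so the parallel axis theorem gives I = 0.037856 + (5.6)(0.13)² = 0.1325 kg m^2.
Solid sphere: I_cm = (2/5)MR² = (2/5)(2.5)(0.5)² = 0.25 kg m^2; centre at d = 0.13 + 0.13 + 0.5 = 0.76 m, so the parallel axis theorem gives I = 0.25 + (2.5)(0.76)² = 1.694 kg m^2.
Total I = 0.1325 + 1.694 = 1.8265 kg m^2.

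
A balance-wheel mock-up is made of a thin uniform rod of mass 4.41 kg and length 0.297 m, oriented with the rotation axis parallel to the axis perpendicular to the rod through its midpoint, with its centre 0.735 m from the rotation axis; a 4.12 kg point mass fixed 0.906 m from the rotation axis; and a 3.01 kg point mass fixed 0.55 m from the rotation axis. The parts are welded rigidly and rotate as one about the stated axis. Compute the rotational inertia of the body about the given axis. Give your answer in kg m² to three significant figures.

6.71

Thin rod: I_cm = (1/12)ML² = (1/12)(4.41)(0.297)² = 0.032417 kg m²; centre at d = 0.735 m, so I = I_cm + Md² gives I = 0.032417 + (4.41)(0.735)² = 2.4148 kg m².
Point mass: I_cm = 0; centre at d = 0.906 m, so I = I_cm + Md² gives I = 0 + (4.12)(0.906)² = 3.3818 kg m².
Point mass: I_cm = 0; centre at d = 0.55 m, so I = I_cm + Md² gives I = 0 + (3.01)(0.55)² = 0.91053 kg m².
Total I = 2.4148 + 3.3818 + 0.91053 = 6.7072 kg m².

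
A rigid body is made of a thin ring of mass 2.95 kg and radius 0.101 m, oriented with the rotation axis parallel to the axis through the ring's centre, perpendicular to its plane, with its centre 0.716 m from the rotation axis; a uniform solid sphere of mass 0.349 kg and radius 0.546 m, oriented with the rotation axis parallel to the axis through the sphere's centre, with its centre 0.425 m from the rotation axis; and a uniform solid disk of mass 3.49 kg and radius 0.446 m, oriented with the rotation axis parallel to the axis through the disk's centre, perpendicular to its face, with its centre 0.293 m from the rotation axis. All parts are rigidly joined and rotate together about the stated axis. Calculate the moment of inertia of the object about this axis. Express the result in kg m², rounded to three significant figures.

Thin ring: I_cm = MR² = (2.95)(0.101)² = 0.030093 kg m²; centre at d = 0.716 m, so I = I_cm + Md² gives I = 0.030093 + (2.95)(0.716)² = 1.5424 kg m².
Solid sphere: I_cm = (2/5)MR² = (2/5)(0.349)(0.546)² = 0.041617 kg m²; centre at d = 0.425 m, so I = I_cm + Md² gives I = 0.041617 + (0.349)(0.425)² = 0.10466 kg m².
Solid disk: I_cm = (1/2)MR² = (1/2)(3.49)(0.446)² = 0.34711 kg m²; centre at d = 0.293 m, so I = I_cm + Md² gives I = 0.34711 + (3.49)(0.293)² = 0.64672 kg m².
Total I = 1.5424 + 0.10466 + 0.64672 = 2.2938 kg m².

2.29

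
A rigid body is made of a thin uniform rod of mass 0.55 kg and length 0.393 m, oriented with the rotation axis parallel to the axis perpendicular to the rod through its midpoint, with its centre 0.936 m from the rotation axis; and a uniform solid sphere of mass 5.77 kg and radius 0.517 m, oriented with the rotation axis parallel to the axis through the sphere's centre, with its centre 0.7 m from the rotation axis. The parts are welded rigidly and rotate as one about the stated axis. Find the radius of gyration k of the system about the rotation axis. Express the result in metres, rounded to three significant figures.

Thin rod: I_cm = (1/12)ML² = (1/12)(0.55)(0.393)² = 0.0070789 kg m^2; centre at d = 0.936 m, so the parallel axis theorem gives I = 0.0070789 + (0.55)(0.936)² = 0.48893 kg m^2.
Solid sphere: I_cm = (2/5)MR² = (2/5)(5.77)(0.517)² = 0.6169 kg m^2; centre at d = 0.7 m, so the parallel axis theorem gives I = 0.6169 + (5.77)(0.7)² = 3.4442 kg m^2.
Total I = 3.9331 kg m^2; total mass M = 6.32 kg.
k = √(I/M) = √(3.9331/6.32) = 0.78888 m.

0.789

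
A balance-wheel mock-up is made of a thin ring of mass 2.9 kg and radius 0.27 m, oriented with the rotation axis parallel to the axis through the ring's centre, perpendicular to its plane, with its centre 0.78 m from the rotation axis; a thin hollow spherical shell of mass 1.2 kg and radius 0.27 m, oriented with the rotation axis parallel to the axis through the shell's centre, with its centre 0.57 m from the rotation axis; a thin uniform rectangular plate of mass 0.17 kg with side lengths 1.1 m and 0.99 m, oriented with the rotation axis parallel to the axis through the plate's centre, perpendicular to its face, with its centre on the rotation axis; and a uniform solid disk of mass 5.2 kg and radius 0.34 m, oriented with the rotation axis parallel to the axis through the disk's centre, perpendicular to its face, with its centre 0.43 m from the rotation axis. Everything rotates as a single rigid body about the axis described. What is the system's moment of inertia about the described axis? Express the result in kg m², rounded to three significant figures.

Thin ring: I_cm = MR² = (2.9)(0.27)² = 0.21141 kg m²; centre at d = 0.78 m, so I = I_cm + Md² gives I = 0.21141 + (2.9)(0.78)² = 1.9758 kg m².
Spherical shell: I_cm = (2/3)MR² = (2/3)(1.2)(0.27)² = 0.05832 kg m²; centre at d = 0.57 m, so I = I_cm + Md² gives I = 0.05832 + (1.2)(0.57)² = 0.4482 kg m².
Rectangular plate: I_cm = (1/12)M(a²+b²) = (1/12)(0.17)[(1.1)² + (0.99)²] = 0.031026 kg m²; axis through the centre, so I = 0.031026 kg m².
Solid disk: I_cm = (1/2)MR² = (1/2)(5.2)(0.34)² = 0.30056 kg m²; centre at d = 0.43 m, so I = I_cm + Md² gives I = 0.30056 + (5.2)(0.43)² = 1.262 kg m².
Total I = 1.9758 + 0.4482 + 0.031026 + 1.262 = 3.717 kg m².

3.72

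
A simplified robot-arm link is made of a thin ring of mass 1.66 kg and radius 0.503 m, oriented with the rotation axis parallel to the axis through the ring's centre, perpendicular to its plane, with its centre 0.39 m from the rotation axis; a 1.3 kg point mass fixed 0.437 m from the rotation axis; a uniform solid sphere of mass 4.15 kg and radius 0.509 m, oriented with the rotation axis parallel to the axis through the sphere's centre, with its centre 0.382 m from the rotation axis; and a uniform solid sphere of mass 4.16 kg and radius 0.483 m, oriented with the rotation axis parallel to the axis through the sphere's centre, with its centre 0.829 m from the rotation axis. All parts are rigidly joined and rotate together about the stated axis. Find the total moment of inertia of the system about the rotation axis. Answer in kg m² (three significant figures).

Thin ring: I_cm = MR² = (1.66)(0.503)² = 0.41999 kg m²; centre at d = 0.39 m, so I = I_cm + Md² gives I = 0.41999 + (1.66)(0.39)² = 0.67248 kg m².
Point mass: I_cm = 0; centre at d = 0.437 m, so I = I_cm + Md² gives I = 0 + (1.3)(0.437)² = 0.24826 kg m².
Solid sphere: I_cm = (2/5)MR² = (2/5)(4.15)(0.509)² = 0.43007 kg m²; centre at d = 0.382 m, so I = I_cm + Md² gives I = 0.43007 + (4.15)(0.382)² = 1.0357 kg m².
Solid sphere: I_cm = (2/5)MR² = (2/5)(4.16)(0.483)² = 0.38819 kg m²; centre at d = 0.829 m, so I = I_cm + Md² gives I = 0.38819 + (4.16)(0.829)² = 3.2471 kg m².
Total I = 0.67248 + 0.24826 + 1.0357 + 3.2471 = 5.2035 kg m².

5.20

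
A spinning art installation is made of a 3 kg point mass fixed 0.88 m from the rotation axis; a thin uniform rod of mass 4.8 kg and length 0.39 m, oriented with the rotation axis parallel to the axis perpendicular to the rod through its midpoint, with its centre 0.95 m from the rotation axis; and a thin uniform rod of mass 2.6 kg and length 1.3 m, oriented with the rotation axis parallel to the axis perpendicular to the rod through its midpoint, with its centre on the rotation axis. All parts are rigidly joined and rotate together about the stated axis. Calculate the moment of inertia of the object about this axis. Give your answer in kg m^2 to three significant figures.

Point mass: I_cm = 0; centre at d = 0.88 m, so I = I_cm + Md² gives I = 0 + (3)(0.88)² = 2.3232 kg m^2.
Thin rod: I_cm = (1/12)ML² = (1/12)(4.8)(0.39)² = 0.06084 kg m^2; centre at d = 0.95 m, so I = I_cm + Md² gives I = 0.06084 + (4.8)(0.95)² = 4.3928 kg m^2.
Thin rod: I_cm = (1/12)ML² = (1/12)(2.6)(1.3)² = 0.36617 kg m^2; axis through the centre, so I = 0.36617 kg m^2.
Total I = 2.3232 + 4.3928 + 0.36617 = 7.0822 kg m^2.

7.08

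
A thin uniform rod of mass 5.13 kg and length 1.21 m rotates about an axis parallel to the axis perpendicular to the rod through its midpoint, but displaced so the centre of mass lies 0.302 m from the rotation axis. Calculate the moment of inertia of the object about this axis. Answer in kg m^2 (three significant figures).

1.09

I_cm = (1/12)ML² = (1/12)(5.13)(1.21)² = 0.6259 kg m^2; centre at d = 0.302 m, so I = I_cm + Md² gives I = 0.6259 + (5.13)(0.302)² = 1.0938 kg m^2.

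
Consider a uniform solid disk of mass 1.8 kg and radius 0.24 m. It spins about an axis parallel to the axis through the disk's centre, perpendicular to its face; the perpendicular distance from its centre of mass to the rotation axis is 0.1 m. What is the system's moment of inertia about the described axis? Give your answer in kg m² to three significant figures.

0.0698

I_cm = (1/2)MR² = (1/2)(1.8)(0.24)² = 0.05184 kg m²; centre at d = 0.1 m, so the parallel axis theorem gives I = 0.05184 + (1.8)(0.1)² = 0.06984 kg m².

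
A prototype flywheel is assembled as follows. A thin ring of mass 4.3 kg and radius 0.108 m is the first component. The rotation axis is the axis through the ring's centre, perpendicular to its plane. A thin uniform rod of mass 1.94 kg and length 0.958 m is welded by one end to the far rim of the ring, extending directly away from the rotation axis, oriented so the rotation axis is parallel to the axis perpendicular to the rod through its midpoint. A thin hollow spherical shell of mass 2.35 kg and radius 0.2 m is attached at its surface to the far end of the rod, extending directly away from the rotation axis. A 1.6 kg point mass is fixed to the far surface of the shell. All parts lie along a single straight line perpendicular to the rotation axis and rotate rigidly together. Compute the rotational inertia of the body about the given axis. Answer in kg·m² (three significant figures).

8.13

Thin ring: I_cm = MR² = (4.3)(0.108)² = 0.050155 kg·m²; axis through the centre, so I = 0.050155 kg·m².
Thin rod: I_cm = (1/12)ML² = (1/12)(1.94)(0.958)² = 0.14837 kg·m²; centre at d = 0.108 + 0.479 = 0.587 m, so I = I_cm + Md² gives I = 0.14837 + (1.94)(0.587)² = 0.81684 kg·m².
Spherical shell: I_cm = (2/3)MR² = (2/3)(2.35)(0.2)² = 0.062667 kg·m²; centre at d = 0.108 + 0.479 + 0.479 + 0.2 = 1.266 m, so I = I_cm + Md² gives I = 0.062667 + (2.35)(1.266)² = 3.8291 kg·m².
Point mass: I_cm = 0; centre at d = 0.108 + 0.479 + 0.479 + 0.2 + 0.2 = 1.466 m, so I = I_cm + Md² gives I = 0 + (1.6)(1.466)² = 3.4386 kg·m².
Total I = 0.050155 + 0.81684 + 3.8291 + 3.4386 = 8.1348 kg·m².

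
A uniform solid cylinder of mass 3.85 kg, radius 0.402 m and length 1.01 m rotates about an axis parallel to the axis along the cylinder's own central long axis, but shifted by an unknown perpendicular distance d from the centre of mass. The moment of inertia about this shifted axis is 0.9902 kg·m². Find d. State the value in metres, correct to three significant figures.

0.420

About the centre-of-mass axis, I_cm = (1/2)MR² = (1/2)(3.85)(0.402)² = 0.31109 kg·m².
Parallel axis theorem: I = I_cm + Md², so Md² = 0.9902 − 0.31109 = 0.67911 kg·m².
d = √(0.67911 / 3.85) = 0.41999 m.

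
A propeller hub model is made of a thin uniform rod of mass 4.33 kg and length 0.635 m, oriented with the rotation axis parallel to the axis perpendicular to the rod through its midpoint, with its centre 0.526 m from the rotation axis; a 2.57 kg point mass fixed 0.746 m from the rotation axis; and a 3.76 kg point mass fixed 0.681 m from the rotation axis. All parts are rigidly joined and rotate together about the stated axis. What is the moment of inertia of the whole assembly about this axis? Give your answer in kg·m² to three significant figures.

Thin rod: I_cm = (1/12)ML² = (1/12)(4.33)(0.635)² = 0.1455 kg·m²; centre at d = 0.526 m, so the parallel axis theorem gives I = 0.1455 + (4.33)(0.526)² = 1.3435 kg·m².
Point mass: I_cm = 0; centre at d = 0.746 m, so the parallel axis theorem gives I = 0 + (2.57)(0.746)² = 1.4302 kg·m².
Point mass: I_cm = 0; centre at d = 0.681 m, so the parallel axis theorem gives I = 0 + (3.76)(0.681)² = 1.7437 kg·m².
Total I = 1.3435 + 1.4302 + 1.7437 = 4.5175 kg·m².

4.52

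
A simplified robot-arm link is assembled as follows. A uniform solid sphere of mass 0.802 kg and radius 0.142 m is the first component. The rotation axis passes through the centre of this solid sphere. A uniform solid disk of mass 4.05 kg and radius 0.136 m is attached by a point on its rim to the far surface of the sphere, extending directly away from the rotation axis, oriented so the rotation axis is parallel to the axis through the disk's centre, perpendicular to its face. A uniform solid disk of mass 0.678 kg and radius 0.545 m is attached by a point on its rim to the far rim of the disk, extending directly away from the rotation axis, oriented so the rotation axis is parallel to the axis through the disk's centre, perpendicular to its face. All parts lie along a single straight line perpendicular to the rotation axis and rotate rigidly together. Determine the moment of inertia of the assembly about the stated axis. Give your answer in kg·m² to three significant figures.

1.08

Solid sphere: I_cm = (2/5)MR² = (2/5)(0.802)(0.142)² = 0.0064686 kg·m²; axis through the centre, so I = 0.0064686 kg·m².
Solid disk: I_cm = (1/2)MR² = (1/2)(4.05)(0.136)² = 0.037454 kg·m²; centre at d = 0.142 + 0.136 = 0.278 m, so the parallel axis theorem gives I = 0.037454 + (4.05)(0.278)² = 0.35045 kg·m².
Solid disk: I_cm = (1/2)MR² = (1/2)(0.678)(0.545)² = 0.10069 kg·m²; centre at d = 0.142 + 0.136 + 0.136 + 0.545 = 0.959 m, so the parallel axis theorem gives I = 0.10069 + (0.678)(0.959)² = 0.72424 kg·m².
Total I = 0.0064686 + 0.35045 + 0.72424 = 1.0812 kg·m².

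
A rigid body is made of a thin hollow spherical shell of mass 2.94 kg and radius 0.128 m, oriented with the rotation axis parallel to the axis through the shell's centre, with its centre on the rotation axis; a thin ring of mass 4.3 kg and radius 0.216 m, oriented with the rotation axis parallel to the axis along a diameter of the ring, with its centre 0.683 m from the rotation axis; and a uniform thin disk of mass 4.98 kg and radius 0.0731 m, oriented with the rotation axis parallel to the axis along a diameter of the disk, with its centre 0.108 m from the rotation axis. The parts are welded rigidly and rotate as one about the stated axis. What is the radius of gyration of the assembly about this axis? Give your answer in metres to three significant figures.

0.425

Spherical shell: I_cm = (2/3)MR² = (2/3)(2.94)(0.128)² = 0.032113 kg m²; axis through the centre, so I = 0.032113 kg m².
Thin ring: I_cm = (1/2)MR² = (1/2)(4.3)(0.216)² = 0.10031 kg m²; centre at d = 0.683 m, so the parallel axis theorem gives I = 0.10031 + (4.3)(0.683)² = 2.1062 kg m².
Thin disk: I_cm = (1/4)MR² = (1/4)(4.98)(0.0731)² = 0.0066528 kg m²; centre at d = 0.108 m, so the parallel axis theorem gives I = 0.0066528 + (4.98)(0.108)² = 0.06474 kg m².
Total I = 2.2031 kg m²; total mass M = 12.22 kg.
k = √(I/M) = √(2.2031/12.22) = 0.4246 m.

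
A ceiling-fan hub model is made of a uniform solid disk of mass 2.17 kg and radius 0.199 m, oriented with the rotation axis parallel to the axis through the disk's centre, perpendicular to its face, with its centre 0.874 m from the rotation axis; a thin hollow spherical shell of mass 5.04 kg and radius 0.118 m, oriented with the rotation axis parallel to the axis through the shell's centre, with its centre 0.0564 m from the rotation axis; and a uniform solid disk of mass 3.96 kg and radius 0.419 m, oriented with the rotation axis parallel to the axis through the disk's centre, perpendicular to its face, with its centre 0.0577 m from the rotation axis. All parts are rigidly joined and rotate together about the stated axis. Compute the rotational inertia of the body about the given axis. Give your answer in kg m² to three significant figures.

2.12

Solid disk: I_cm = (1/2)MR² = (1/2)(2.17)(0.199)² = 0.042967 kg m²; centre at d = 0.874 m, so I = I_cm + Md² gives I = 0.042967 + (2.17)(0.874)² = 1.7006 kg m².
Spherical shell: I_cm = (2/3)MR² = (2/3)(5.04)(0.118)² = 0.046785 kg m²; centre at d = 0.0564 m, so I = I_cm + Md² gives I = 0.046785 + (5.04)(0.0564)² = 0.062817 kg m².
Solid disk: I_cm = (1/2)MR² = (1/2)(3.96)(0.419)² = 0.34761 kg m²; centre at d = 0.0577 m, so I = I_cm + Md² gives I = 0.34761 + (3.96)(0.0577)² = 0.36079 kg m².
Total I = 1.7006 + 0.062817 + 0.36079 = 2.1242 kg m².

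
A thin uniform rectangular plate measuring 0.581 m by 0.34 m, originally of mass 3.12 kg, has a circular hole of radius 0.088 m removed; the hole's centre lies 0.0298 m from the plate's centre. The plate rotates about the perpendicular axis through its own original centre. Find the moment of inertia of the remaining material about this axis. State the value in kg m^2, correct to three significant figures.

Unpierced body about its centre: I₀ = (1/12)M(a²+b²) = (1/12)(3.12)[(0.581)² + (0.34)²] = 0.11782 kg m^2.
The removed disk has mass m = M·πr²/(ab) = (3.12)·π(0.088)²/(0.581·0.34) = 0.38425 kg (same uniform areal density).
Its moment of inertia about the rotation axis (parallel-axis theorem): I_hole = (1/2)mr² + md² = (1/2)(0.38425)(0.088)² + (0.38425)(0.0298)² = 0.001829 kg m^2.
Treating the hole as negative mass, I = I₀ − I_hole = 0.11782 − 0.001829 = 0.11599 kg m^2.

0.116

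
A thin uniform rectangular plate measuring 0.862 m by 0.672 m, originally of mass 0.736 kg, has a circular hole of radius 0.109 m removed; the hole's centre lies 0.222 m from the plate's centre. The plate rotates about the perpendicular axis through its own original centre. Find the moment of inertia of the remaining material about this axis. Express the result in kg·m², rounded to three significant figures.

0.0707

Unpierced body about its centre: I₀ = (1/12)M(a²+b²) = (1/12)(0.736)[(0.862)² + (0.672)²] = 0.073271 kg·m².
The removed disk has mass m = M·πr²/(ab) = (0.736)·π(0.109)²/(0.862·0.672) = 0.047425 kg (same uniform areal density).
Its moment of inertia about the rotation axis (parallel-axis theorem): I_hole = (1/2)mr² + md² = (1/2)(0.047425)(0.109)² + (0.047425)(0.222)² = 0.002619 kg·m².
Treating the hole as negative mass, I = I₀ − I_hole = 0.073271 − 0.002619 = 0.070652 kg·m².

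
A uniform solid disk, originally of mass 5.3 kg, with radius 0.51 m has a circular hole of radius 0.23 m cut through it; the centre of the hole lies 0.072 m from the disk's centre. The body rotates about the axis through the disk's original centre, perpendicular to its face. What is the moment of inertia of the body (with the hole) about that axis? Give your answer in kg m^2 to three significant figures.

0.655

Unpierced body about its centre: I₀ = (1/2)MR² = (1/2)(5.3)(0.51)² = 0.68927 kg m^2.
The removed disk has mass m = M·(r/R)² = (5.3)(0.23/0.51)² = 1.0779 kg (same uniform areal density).
Its moment of inertia about the rotation axis (parallel-axis theorem): I_hole = (1/2)mr² + md² = (1/2)(1.0779)(0.23)² + (1.0779)(0.072)² = 0.034099 kg m^2.
Treating the hole as negative mass, I = I₀ − I_hole = 0.68927 − 0.034099 = 0.65517 kg m^2.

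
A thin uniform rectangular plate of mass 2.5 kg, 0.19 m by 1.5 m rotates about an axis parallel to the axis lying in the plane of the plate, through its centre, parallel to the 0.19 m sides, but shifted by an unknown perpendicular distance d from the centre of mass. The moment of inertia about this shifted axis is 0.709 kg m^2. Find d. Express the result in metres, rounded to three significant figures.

About the centre-of-mass axis, I_cm = (1/12)Mb² = (1/12)(2.5)(1.5)² = 0.46875 kg m^2.
Parallel axis theorem: I = I_cm + Md², so Md² = 0.709 − 0.46875 = 0.24025 kg m^2.
d = √(0.24025 / 2.5) = 0.31 m.

0.310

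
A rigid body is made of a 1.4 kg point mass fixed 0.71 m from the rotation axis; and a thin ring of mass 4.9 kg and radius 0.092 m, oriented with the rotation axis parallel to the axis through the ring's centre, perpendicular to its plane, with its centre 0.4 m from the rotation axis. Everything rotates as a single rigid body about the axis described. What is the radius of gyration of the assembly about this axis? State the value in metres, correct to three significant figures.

Point mass: I_cm = 0; centre at d = 0.71 m, so I = I_cm + Md² gives I = 0 + (1.4)(0.71)² = 0.70574 kg m².
Thin ring: I_cm = MR² = (4.9)(0.092)² = 0.041474 kg m²; centre at d = 0.4 m, so I = I_cm + Md² gives I = 0.041474 + (4.9)(0.4)² = 0.82547 kg m².
Total I = 1.5312 kg m²; total mass M = 6.3 kg.
k = √(I/M) = √(1.5312/6.3) = 0.493 m.

0.493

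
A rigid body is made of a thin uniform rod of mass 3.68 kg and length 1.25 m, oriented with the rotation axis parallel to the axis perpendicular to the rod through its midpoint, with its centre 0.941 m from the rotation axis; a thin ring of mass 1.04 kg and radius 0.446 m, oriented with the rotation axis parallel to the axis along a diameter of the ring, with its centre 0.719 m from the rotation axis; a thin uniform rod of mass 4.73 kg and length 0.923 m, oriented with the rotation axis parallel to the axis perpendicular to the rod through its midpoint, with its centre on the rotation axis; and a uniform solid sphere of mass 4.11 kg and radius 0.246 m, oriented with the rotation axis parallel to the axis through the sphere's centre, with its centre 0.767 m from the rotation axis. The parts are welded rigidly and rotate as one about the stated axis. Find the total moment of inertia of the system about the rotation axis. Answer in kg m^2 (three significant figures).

Thin rod: I_cm = (1/12)ML² = (1/12)(3.68)(1.25)² = 0.47917 kg m^2; centre at d = 0.941 m, so the parallel axis theorem gives I = 0.47917 + (3.68)(0.941)² = 3.7377 kg m^2.
Thin ring: I_cm = (1/2)MR² = (1/2)(1.04)(0.446)² = 0.10344 kg m^2; centre at d = 0.719 m, so the parallel axis theorem gives I = 0.10344 + (1.04)(0.719)² = 0.64108 kg m^2.
Thin rod: I_cm = (1/12)ML² = (1/12)(4.73)(0.923)² = 0.3358 kg m^2; axis through the centre, so I = 0.3358 kg m^2.
Solid sphere: I_cm = (2/5)MR² = (2/5)(4.11)(0.246)² = 0.099488 kg m^2; centre at d = 0.767 m, so the parallel axis theorem gives I = 0.099488 + (4.11)(0.767)² = 2.5174 kg m^2.
Total I = 3.7377 + 0.64108 + 0.3358 + 2.5174 = 7.232 kg m^2.

7.23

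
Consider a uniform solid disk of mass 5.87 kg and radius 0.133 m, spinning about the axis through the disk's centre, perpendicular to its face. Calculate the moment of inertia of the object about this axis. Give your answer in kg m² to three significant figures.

0.0519

I_cm = (1/2)MR² = (1/2)(5.87)(0.133)² = 0.051917 kg m²; axis through the centre, so I = 0.051917 kg m².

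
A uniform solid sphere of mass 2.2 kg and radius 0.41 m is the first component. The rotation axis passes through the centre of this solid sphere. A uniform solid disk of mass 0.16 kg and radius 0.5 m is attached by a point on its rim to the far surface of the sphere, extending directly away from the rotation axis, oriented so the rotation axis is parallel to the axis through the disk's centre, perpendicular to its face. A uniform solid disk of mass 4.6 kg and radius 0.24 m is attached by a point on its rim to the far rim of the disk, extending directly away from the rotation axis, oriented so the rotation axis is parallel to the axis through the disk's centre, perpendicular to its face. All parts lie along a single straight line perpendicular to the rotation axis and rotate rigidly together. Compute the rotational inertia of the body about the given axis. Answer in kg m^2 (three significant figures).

Solid sphere: I_cm = (2/5)MR² = (2/5)(2.2)(0.41)² = 0.14793 kg m^2; axis through the centre, so I = 0.14793 kg m^2.
Solid disk: I_cm = (1/2)MR² = (1/2)(0.16)(0.5)² = 0.02 kg m^2; centre at d = 0.41 + 0.5 = 0.91 m, so the parallel axis theorem gives I = 0.02 + (0.16)(0.91)² = 0.1525 kg m^2.
Solid disk: I_cm = (1/2)MR² = (1/2)(4.6)(0.24)² = 0.13248 kg m^2; centre at d = 0.41 + 0.5 + 0.5 + 0.24 = 1.65 m, so the parallel axis theorem gives I = 0.13248 + (4.6)(1.65)² = 12.656 kg m^2.
Total I = 0.14793 + 0.1525 + 12.656 = 12.956 kg m^2.

13.0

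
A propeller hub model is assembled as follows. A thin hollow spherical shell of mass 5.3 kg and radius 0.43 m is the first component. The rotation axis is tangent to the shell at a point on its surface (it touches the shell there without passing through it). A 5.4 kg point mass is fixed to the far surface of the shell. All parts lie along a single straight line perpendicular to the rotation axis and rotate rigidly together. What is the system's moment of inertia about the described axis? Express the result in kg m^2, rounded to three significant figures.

5.63

Spherical shell: I_cm = (2/3)MR² = (2/3)(5.3)(0.43)² = 0.65331 kg m^2; centre at d = 0.43 m, so I = I_cm + Md² gives I = 0.65331 + (5.3)(0.43)² = 1.6333 kg m^2.
Point mass: I_cm = 0; centre at d = 0.43 + 0.43 = 0.86 m, so I = I_cm + Md² gives I = 0 + (5.4)(0.86)² = 3.9938 kg m^2.
Total I = 1.6333 + 3.9938 = 5.6271 kg m^2.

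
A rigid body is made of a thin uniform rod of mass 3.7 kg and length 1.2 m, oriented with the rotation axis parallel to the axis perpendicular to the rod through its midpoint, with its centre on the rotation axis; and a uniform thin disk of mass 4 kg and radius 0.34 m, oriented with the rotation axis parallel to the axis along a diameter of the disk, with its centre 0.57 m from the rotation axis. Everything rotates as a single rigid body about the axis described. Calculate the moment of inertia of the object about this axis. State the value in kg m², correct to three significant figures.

Thin rod: I_cm = (1/12)ML² = (1/12)(3.7)(1.2)² = 0.444 kg m²; axis through the centre, so I = 0.444 kg m².
Thin disk: I_cm = (1/4)MR² = (1/4)(4)(0.34)² = 0.1156 kg m²; centre at d = 0.57 m, so the parallel axis theorem gives I = 0.1156 + (4)(0.57)² = 1.4152 kg m².
Total I = 0.444 + 1.4152 = 1.8592 kg m².

1.86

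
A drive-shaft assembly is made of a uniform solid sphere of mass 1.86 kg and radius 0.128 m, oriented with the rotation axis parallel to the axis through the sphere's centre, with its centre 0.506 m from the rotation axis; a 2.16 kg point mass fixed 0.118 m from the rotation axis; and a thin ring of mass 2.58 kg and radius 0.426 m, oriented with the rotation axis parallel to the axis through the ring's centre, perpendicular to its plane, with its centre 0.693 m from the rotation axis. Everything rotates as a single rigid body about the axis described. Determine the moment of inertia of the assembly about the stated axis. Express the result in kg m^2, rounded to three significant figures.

Solid sphere: I_cm = (2/5)MR² = (2/5)(1.86)(0.128)² = 0.01219 kg m^2; centre at d = 0.506 m, so the parallel axis theorem gives I = 0.01219 + (1.86)(0.506)² = 0.48842 kg m^2.
Point mass: I_cm = 0; centre at d = 0.118 m, so the parallel axis theorem gives I = 0 + (2.16)(0.118)² = 0.030076 kg m^2.
Thin ring: I_cm = MR² = (2.58)(0.426)² = 0.46821 kg m^2; centre at d = 0.693 m, so the parallel axis theorem gives I = 0.46821 + (2.58)(0.693)² = 1.7073 kg m^2.
Total I = 0.48842 + 0.030076 + 1.7073 = 2.2257 kg m^2.

2.23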